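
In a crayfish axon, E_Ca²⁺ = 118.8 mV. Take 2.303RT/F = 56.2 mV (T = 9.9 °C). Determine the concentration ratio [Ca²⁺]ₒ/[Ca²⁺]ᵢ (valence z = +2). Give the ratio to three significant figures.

log₁₀([out]/[in]) = E·z/(56.2) = 118.8 × 2 / 56.2 = 4.2278
[out]/[in] = 10^(4.2278) = 1.689e+04

16900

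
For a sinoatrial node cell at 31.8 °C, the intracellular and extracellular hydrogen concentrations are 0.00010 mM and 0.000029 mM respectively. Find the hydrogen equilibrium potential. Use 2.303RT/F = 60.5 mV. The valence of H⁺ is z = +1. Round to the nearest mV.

-33 mV

E = (60.5/z) · log₁₀([H⁺]_out/[H⁺]_in) with z = +1.
= (60.5/1) · log₁₀(0.000029/0.00010) = 60.50 · log₁₀(0.29)
= 60.50 · (-0.5376) = -32.52 mV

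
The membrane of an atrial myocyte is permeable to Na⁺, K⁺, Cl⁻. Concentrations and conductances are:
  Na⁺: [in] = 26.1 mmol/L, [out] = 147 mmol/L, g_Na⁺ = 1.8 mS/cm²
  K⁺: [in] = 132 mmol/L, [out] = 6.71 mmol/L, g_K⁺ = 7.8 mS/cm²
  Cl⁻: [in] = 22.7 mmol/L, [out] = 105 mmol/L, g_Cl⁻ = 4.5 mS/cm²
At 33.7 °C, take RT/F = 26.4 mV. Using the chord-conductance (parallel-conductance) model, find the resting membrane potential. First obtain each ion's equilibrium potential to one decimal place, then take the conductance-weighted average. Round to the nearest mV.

E_Na⁺ = (26.4/1)·ln(147/26.1) = 45.6 mV
E_K⁺ = (26.4/1)·ln(6.71/132) = -78.7 mV
E_Cl⁻ = (26.4/-1)·ln(105/22.7) = -40.4 mV
Vm = (Σ gᵢEᵢ)/(Σ gᵢ) = (1.8·45.6 + 7.8·-78.7 + 4.5·-40.4) / (1.8 + 7.8 + 4.5)
= -713.58 / 14.1 = -50.61 mV

-51 mV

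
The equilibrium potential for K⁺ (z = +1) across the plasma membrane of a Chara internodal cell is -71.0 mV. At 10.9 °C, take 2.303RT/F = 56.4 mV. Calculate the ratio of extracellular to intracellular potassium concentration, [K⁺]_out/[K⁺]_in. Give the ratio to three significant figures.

log₁₀([out]/[in]) = E·z/(56.4) = -71.0 × 1 / 56.4 = -1.2589
[out]/[in] = 10^(-1.2589) = 0.0551

0.0551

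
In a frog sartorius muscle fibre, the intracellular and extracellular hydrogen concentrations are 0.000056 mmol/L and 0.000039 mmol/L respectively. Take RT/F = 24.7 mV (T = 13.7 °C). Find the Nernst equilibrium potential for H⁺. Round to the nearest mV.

-9 mV

E = (24.7/z) · ln([H⁺]_out/[H⁺]_in) with z = +1.
= (24.7/1) · ln(0.000039/0.000056) = 24.70 · ln(0.6964)
= 24.70 · (-0.3618) = -8.94 mV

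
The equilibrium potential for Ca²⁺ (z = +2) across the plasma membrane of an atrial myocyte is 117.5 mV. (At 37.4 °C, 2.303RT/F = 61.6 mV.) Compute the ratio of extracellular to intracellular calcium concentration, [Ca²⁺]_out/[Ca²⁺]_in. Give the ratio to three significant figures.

6530

log₁₀([out]/[in]) = E·z/(61.6) = 117.5 × 2 / 61.6 = 3.8149
[out]/[in] = 10^(3.8149) = 6530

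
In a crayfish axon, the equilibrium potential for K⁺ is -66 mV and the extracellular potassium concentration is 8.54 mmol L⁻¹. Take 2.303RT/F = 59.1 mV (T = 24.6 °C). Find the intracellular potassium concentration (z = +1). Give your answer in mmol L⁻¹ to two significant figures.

Nernst: E = (59.1/1) · log₁₀([out]/[in]), so log₁₀([out]/[in]) = -66.0 × 1 / 59.1 = -1.1168.
[out]/[in] = 10^(-1.1168) = 0.07643.
[in] = 8.54 / 0.07643 = 111.7 mmol L⁻¹.

110 mmol L⁻¹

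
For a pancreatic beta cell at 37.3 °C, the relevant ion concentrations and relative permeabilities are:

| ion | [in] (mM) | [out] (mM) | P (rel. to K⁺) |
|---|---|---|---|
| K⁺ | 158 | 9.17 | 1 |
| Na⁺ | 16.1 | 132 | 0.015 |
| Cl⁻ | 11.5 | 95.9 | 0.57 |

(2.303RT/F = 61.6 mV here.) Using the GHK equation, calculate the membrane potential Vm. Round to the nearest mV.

-67 mV

Vm = 61.6 · log₁₀[(Σ P·[cation]ₒ + Σ P·[anion]ᵢ) / (Σ P·[cation]ᵢ + Σ P·[anion]ₒ)]
Numerator = 1×9.17 + 0.015×132 + 0.57×11.5 = 17.7
Denominator = 1×158 + 0.015×16.1 + 0.57×95.9 = 212.9
Vm = 61.6 · log₁₀(0.083159) = 61.6 × (-1.0801) = -66.53 mV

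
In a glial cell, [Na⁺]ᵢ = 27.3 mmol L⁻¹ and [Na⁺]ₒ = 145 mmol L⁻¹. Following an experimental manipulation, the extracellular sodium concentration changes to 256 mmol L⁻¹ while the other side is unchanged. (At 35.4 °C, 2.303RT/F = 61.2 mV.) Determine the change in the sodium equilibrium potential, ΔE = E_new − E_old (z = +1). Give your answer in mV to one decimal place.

E_old = (61.2/1)·log₁₀(145/27.3) = 44.38 mV
E_new = (61.2/1)·log₁₀(256/27.3) = 59.49 mV
ΔE = 59.49 − (44.38) = 15.11 mV

15.1 mV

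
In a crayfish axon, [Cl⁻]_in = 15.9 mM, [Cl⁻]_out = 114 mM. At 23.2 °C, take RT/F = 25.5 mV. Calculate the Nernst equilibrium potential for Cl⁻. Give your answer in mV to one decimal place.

E = (25.5/z) · ln([Cl⁻]_out/[Cl⁻]_in) with z = -1.
For an anion, dividing by z = -1 reverses the sign.
= (25.5/-1) · ln(114/15.9) = -25.50 · ln(7.17)
= -25.50 · (1.9699) = -50.23 mV

-50.2 mV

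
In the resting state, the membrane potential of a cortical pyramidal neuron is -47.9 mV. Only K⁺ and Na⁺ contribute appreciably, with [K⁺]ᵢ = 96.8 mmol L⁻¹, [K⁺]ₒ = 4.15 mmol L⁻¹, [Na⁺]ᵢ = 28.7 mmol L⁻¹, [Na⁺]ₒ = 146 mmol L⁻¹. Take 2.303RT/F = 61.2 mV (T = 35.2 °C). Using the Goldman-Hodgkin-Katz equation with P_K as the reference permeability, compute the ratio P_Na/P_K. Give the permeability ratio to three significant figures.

0.0836

Let α = P_Na/P_K. GHK: Vm = 61.2·log₁₀[(Kₒ + α·Naₒ)/(Kᵢ + α·Naᵢ)].
10^(Vm/61.2) = 10^(-47.9/61.2) = 0.16494
So 0.16494·(Kᵢ + α·Naᵢ) = Kₒ + α·Naₒ → α = (0.16494·96.8 − 4.15) / (146.0 − 0.16494·28.7)
α = (15.97 − 4.15) / (146.0 − 4.734) = 11.82/141.3 = 0.08364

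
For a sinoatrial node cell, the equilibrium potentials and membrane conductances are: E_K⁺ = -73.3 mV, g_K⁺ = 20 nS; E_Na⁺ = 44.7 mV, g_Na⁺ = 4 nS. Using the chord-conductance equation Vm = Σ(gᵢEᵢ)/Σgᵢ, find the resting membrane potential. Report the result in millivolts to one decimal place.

Σ gᵢEᵢ = 20·(-73.3) + 4·(44.7) = -1287.20
Σ gᵢ = 20 + 4 = 24
Vm = -1287.20 / 24 = -53.63 mV

-53.6 mV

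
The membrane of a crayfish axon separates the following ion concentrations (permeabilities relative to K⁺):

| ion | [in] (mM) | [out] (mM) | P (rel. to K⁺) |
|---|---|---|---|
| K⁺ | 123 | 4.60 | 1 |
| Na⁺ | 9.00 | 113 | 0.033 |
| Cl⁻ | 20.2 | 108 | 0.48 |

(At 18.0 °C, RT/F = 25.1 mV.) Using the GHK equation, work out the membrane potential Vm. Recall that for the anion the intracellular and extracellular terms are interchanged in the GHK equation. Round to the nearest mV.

Vm = 25.1 · ln[(Σ P·[cation]ₒ + Σ P·[anion]ᵢ) / (Σ P·[cation]ᵢ + Σ P·[anion]ₒ)]
Numerator = 1×4.60 + 0.033×113 + 0.48×20.2 = 18.02
Denominator = 1×123 + 0.033×9.00 + 0.48×108 = 175.1
Vm = 25.1 · ln(0.10292) = 25.1 × (-2.2738) = -57.07 mV

-57 mV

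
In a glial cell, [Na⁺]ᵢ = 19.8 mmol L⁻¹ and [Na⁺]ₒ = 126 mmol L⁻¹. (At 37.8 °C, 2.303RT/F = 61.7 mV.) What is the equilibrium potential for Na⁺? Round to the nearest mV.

50 mV

E = (61.7/z) · log₁₀([Na⁺]_out/[Na⁺]_in) with z = +1.
= (61.7/1) · log₁₀(126/19.8) = 61.70 · log₁₀(6.364)
= 61.70 · (0.8037) = 49.59 mV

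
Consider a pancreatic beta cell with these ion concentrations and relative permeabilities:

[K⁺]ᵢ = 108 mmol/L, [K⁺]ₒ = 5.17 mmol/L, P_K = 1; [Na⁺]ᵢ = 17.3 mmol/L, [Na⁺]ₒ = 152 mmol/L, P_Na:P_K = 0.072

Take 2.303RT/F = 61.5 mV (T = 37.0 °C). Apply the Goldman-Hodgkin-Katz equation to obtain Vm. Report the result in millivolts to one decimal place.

Vm = 61.5 · log₁₀[(Σ P·[cation]ₒ + Σ P·[anion]ᵢ) / (Σ P·[cation]ᵢ + Σ P·[anion]ₒ)]
Numerator = 1×5.17 + 0.072×152 = 16.11
Denominator = 1×108 + 0.072×17.3 = 109.2
Vm = 61.5 · log₁₀(0.1475) = 61.5 × (-0.8312) = -51.12 mV

-51.1 mV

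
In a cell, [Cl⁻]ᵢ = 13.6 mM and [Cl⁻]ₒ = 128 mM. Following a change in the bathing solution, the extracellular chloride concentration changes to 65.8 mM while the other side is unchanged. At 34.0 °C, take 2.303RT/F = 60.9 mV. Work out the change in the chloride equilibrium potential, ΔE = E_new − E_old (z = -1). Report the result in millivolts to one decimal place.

E_old = (60.9/-1)·log₁₀(128/13.6) = -59.30 mV
E_new = (60.9/-1)·log₁₀(65.8/13.6) = -41.70 mV
ΔE = -41.70 − (-59.30) = 17.60 mV

17.6 mV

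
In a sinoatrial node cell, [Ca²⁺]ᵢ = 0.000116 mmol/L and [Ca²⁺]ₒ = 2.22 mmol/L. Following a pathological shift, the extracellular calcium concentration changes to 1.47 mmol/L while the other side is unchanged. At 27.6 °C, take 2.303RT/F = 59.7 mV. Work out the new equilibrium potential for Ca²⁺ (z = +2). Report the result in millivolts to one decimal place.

After the shift: [Ca²⁺]_out = 1.47, [Ca²⁺]_in = 0.000116 mmol/L.
E_new = (59.7/2)·log₁₀(1.47/0.000116) = 29.85 · (4.1029) = 122.47 mV

122.5 mV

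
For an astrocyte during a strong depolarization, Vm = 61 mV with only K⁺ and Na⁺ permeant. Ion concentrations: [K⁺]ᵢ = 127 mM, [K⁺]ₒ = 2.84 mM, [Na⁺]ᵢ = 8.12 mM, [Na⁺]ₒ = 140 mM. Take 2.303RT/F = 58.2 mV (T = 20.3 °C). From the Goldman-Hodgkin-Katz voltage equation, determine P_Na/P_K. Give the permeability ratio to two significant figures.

Let α = P_Na/P_K. GHK: Vm = 58.2·log₁₀[(Kₒ + α·Naₒ)/(Kᵢ + α·Naᵢ)].
10^(Vm/58.2) = 10^(61.0/58.2) = 11.171
So 11.171·(Kᵢ + α·Naᵢ) = Kₒ + α·Naₒ → α = (11.171·127.0 − 2.84) / (140.0 − 11.171·8.12)
α = (1419 − 2.84) / (140.0 − 90.71) = 1416/49.29 = 28.73

29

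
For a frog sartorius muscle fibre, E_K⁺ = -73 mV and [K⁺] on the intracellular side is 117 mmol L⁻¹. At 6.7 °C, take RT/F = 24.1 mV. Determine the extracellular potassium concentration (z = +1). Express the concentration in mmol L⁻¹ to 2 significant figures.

Nernst: E = (24.1/1) · ln([out]/[in]), so ln([out]/[in]) = -73.0 × 1 / 24.1 = -3.0290.
[out]/[in] = e^(-3.0290) = 0.04836.
[out] = 0.04836 × 117 = 5.658 mmol L⁻¹.

5.7 mmol L⁻¹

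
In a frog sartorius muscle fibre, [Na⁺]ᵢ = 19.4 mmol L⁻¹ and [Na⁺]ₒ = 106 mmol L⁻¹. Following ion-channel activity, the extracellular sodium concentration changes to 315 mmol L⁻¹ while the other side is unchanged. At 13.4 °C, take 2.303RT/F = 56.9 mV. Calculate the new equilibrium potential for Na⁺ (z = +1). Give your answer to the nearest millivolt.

After the shift: [Na⁺]_out = 315, [Na⁺]_in = 19.4 mmol L⁻¹.
E_new = (56.9/1)·log₁₀(315/19.4) = 56.90 · (1.2105) = 68.88 mV

69 mV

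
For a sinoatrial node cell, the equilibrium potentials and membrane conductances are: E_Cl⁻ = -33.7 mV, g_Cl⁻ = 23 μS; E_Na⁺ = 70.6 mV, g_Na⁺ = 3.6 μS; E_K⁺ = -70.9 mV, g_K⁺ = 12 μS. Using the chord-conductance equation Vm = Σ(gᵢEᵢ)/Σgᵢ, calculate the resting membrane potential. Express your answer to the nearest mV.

Σ gᵢEᵢ = 23·(-33.7) + 3.6·(70.6) + 12·(-70.9) = -1371.74
Σ gᵢ = 23 + 3.6 + 12 = 38.6
Vm = -1371.74 / 38.6 = -35.54 mV

-36 mV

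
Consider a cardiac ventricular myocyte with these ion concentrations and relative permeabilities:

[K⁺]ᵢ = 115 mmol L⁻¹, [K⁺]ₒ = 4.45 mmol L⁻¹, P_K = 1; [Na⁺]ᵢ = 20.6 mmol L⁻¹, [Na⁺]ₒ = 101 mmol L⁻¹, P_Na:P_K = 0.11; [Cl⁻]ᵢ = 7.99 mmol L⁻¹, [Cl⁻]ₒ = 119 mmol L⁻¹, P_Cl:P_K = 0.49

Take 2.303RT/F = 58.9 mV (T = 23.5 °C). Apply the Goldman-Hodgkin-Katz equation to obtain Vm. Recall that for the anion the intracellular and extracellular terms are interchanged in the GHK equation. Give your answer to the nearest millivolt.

Vm = 58.9 · log₁₀[(Σ P·[cation]ₒ + Σ P·[anion]ᵢ) / (Σ P·[cation]ᵢ + Σ P·[anion]ₒ)]
Numerator = 1×4.45 + 0.11×101 + 0.49×7.99 = 19.48
Denominator = 1×115 + 0.11×20.6 + 0.49×119 = 175.6
Vm = 58.9 · log₁₀(0.11092) = 58.9 × (-0.9550) = -56.25 mV

-56 mV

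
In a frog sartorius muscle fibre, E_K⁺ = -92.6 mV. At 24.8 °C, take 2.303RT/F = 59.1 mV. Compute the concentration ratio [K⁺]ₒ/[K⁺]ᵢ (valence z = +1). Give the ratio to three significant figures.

log₁₀([out]/[in]) = E·z/(59.1) = -92.6 × 1 / 59.1 = -1.5668
[out]/[in] = 10^(-1.5668) = 0.02711

0.0271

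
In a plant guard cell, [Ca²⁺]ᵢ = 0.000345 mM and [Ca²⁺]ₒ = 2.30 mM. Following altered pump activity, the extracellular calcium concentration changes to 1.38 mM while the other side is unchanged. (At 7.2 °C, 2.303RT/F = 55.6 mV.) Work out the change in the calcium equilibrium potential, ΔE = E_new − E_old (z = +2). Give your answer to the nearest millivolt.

-6 mV

E_old = (55.6/2)·log₁₀(2.30/0.000345) = 106.30 mV
E_new = (55.6/2)·log₁₀(1.38/0.000345) = 100.14 mV
ΔE = 100.14 − (106.30) = -6.17 mV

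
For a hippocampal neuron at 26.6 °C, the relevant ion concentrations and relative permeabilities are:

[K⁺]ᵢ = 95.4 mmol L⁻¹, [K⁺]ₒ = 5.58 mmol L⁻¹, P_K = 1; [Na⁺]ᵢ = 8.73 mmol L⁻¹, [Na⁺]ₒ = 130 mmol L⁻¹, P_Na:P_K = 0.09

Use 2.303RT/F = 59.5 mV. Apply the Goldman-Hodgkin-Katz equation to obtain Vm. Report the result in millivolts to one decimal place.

-44.4 mV

Vm = 59.5 · log₁₀[(Σ P·[cation]ₒ + Σ P·[anion]ᵢ) / (Σ P·[cation]ᵢ + Σ P·[anion]ₒ)]
Numerator = 1×5.58 + 0.09×130 = 17.28
Denominator = 1×95.4 + 0.09×8.73 = 96.19
Vm = 59.5 · log₁₀(0.17965) = 59.5 × (-0.7456) = -44.36 mV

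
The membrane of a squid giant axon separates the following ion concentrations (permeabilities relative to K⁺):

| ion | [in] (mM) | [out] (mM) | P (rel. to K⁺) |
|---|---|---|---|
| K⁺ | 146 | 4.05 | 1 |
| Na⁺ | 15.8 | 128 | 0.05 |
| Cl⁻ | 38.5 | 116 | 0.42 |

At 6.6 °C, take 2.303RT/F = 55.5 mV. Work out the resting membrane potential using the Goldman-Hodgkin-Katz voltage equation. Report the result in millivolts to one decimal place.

Vm = 55.5 · log₁₀[(Σ P·[cation]ₒ + Σ P·[anion]ᵢ) / (Σ P·[cation]ᵢ + Σ P·[anion]ₒ)]
Numerator = 1×4.05 + 0.05×128 + 0.42×38.5 = 26.62
Denominator = 1×146 + 0.05×15.8 + 0.42×116 = 195.5
Vm = 55.5 · log₁₀(0.13616) = 55.5 × (-0.8660) = -48.06 mV

-48.1 mV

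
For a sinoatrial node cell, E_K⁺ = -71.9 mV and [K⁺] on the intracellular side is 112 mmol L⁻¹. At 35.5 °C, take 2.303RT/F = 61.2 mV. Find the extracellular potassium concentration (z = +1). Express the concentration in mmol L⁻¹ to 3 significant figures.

Nernst: E = (61.2/1) · log₁₀([out]/[in]), so log₁₀([out]/[in]) = -71.9 × 1 / 61.2 = -1.1748.
[out]/[in] = 10^(-1.1748) = 0.06686.
[out] = 0.06686 × 112 = 7.488 mmol L⁻¹.

7.49 mmol L⁻¹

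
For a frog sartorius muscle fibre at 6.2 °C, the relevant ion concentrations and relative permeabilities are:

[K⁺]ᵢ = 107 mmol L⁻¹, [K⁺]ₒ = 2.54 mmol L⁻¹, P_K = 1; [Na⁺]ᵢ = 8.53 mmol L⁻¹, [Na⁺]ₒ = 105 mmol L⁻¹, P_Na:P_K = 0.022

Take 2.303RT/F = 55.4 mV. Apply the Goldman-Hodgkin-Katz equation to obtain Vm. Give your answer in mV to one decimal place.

-74.5 mV

Vm = 55.4 · log₁₀[(Σ P·[cation]ₒ + Σ P·[anion]ᵢ) / (Σ P·[cation]ᵢ + Σ P·[anion]ₒ)]
Numerator = 1×2.54 + 0.022×105 = 4.85
Denominator = 1×107 + 0.022×8.53 = 107.2
Vm = 55.4 · log₁₀(0.045248) = 55.4 × (-1.3444) = -74.48 mV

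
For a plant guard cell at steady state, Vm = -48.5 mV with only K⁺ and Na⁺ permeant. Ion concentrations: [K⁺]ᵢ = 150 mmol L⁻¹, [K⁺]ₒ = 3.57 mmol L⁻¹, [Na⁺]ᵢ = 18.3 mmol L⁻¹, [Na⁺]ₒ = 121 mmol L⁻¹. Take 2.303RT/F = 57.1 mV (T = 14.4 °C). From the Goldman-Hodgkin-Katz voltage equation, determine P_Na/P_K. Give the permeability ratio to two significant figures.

Let α = P_Na/P_K. GHK: Vm = 57.1·log₁₀[(Kₒ + α·Naₒ)/(Kᵢ + α·Naᵢ)].
10^(Vm/57.1) = 10^(-48.5/57.1) = 0.14145
So 0.14145·(Kᵢ + α·Naᵢ) = Kₒ + α·Naₒ → α = (0.14145·150.0 − 3.57) / (121.0 − 0.14145·18.3)
α = (21.22 − 3.57) / (121.0 − 2.589) = 17.65/118.4 = 0.149

0.15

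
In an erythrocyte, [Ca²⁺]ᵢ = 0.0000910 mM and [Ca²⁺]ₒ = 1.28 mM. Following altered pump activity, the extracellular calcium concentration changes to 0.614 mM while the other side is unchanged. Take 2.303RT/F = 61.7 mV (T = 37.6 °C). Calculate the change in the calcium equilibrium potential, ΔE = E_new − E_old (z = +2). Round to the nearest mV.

-10 mV

E_old = (61.7/2)·log₁₀(1.28/0.0000910) = 127.97 mV
E_new = (61.7/2)·log₁₀(0.614/0.0000910) = 118.13 mV
ΔE = 118.13 − (127.97) = -9.84 mV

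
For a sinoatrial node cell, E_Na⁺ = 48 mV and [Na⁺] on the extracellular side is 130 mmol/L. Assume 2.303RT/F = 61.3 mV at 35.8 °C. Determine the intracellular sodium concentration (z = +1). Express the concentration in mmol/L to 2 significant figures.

Nernst: E = (61.3/1) · log₁₀([out]/[in]), so log₁₀([out]/[in]) = 48.0 × 1 / 61.3 = 0.7830.
[out]/[in] = 10^(0.7830) = 6.068.
[in] = 130 / 6.068 = 21.42 mmol/L.

21 mmol/L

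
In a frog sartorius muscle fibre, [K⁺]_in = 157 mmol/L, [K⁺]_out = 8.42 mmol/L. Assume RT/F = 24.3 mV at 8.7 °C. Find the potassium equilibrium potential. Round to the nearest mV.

-71 mV

E = (24.3/z) · ln([K⁺]_out/[K⁺]_in) with z = +1.
= (24.3/1) · ln(8.42/157) = 24.30 · ln(0.05363)
= 24.30 · (-2.9256) = -71.09 mV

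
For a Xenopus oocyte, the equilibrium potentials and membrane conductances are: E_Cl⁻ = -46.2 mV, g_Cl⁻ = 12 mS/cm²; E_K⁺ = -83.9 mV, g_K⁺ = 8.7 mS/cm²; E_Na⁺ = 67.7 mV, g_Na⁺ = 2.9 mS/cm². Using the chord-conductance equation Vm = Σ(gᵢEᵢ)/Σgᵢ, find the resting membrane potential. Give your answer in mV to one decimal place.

-46.1 mV

Σ gᵢEᵢ = 12·(-46.2) + 8.7·(-83.9) + 2.9·(67.7) = -1088.00
Σ gᵢ = 12 + 8.7 + 2.9 = 23.6
Vm = -1088.00 / 23.6 = -46.10 mV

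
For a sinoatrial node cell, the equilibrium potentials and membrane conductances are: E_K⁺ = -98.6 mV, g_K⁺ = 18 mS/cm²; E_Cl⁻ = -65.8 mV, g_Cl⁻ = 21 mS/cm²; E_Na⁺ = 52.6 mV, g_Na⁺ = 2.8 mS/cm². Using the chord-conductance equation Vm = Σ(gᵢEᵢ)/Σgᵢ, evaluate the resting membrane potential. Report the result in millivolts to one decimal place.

-72.0 mV

Σ gᵢEᵢ = 18·(-98.6) + 21·(-65.8) + 2.8·(52.6) = -3009.32
Σ gᵢ = 18 + 21 + 2.8 = 41.8
Vm = -3009.32 / 41.8 = -71.99 mV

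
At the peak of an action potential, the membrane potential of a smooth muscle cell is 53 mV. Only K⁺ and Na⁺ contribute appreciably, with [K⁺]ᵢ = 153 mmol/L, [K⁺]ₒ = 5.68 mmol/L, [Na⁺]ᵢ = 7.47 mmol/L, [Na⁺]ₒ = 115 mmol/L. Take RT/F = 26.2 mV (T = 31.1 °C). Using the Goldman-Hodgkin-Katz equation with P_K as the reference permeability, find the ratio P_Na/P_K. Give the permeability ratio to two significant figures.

20

Let α = P_Na/P_K. GHK: Vm = 26.2·ln[(Kₒ + α·Naₒ)/(Kᵢ + α·Naᵢ)].
e^(Vm/26.2) = e^(53.0/26.2) = 7.5602
So 7.5602·(Kᵢ + α·Naᵢ) = Kₒ + α·Naₒ → α = (7.5602·153.0 − 5.68) / (115.0 − 7.5602·7.47)
α = (1157 − 5.68) / (115.0 − 56.47) = 1151/58.53 = 19.67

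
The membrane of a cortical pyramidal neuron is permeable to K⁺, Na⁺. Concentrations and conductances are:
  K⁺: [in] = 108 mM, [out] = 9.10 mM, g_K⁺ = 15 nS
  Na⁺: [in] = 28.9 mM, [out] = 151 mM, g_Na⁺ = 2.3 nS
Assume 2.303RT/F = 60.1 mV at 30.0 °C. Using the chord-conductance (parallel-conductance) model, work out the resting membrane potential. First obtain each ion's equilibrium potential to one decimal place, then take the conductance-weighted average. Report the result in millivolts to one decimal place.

E_K⁺ = (60.1/1)·log₁₀(9.10/108) = -64.6 mV
E_Na⁺ = (60.1/1)·log₁₀(151/28.9) = 43.2 mV
Vm = (Σ gᵢEᵢ)/(Σ gᵢ) = (15·-64.6 + 2.3·43.2) / (15 + 2.3)
= -869.64 / 17.3 = -50.27 mV

-50.3 mV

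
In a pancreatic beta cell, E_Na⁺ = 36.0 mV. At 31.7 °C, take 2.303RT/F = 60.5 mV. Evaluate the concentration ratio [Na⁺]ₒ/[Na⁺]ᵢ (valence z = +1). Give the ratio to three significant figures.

log₁₀([out]/[in]) = E·z/(60.5) = 36.0 × 1 / 60.5 = 0.5950
[out]/[in] = 10^(0.5950) = 3.936

3.94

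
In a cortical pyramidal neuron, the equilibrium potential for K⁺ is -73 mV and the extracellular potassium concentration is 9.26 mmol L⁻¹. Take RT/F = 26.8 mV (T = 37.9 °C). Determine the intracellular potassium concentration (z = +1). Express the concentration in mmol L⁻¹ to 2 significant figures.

Nernst: E = (26.8/1) · ln([out]/[in]), so ln([out]/[in]) = -73.0 × 1 / 26.8 = -2.7239.
[out]/[in] = e^(-2.7239) = 0.06562.
[in] = 9.26 / 0.06562 = 141.1 mmol L⁻¹.

140 mmol L⁻¹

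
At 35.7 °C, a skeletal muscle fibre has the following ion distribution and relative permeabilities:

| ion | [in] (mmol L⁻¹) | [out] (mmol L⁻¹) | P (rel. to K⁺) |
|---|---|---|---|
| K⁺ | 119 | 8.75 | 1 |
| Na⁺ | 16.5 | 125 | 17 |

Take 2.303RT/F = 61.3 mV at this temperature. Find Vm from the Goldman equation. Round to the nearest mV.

Vm = 61.3 · log₁₀[(Σ P·[cation]ₒ + Σ P·[anion]ᵢ) / (Σ P·[cation]ᵢ + Σ P·[anion]ₒ)]
Numerator = 1×8.75 + 17×125 = 2134
Denominator = 1×119 + 17×16.5 = 399.5
Vm = 61.3 · log₁₀(5.3411) = 61.3 × (0.7276) = 44.60 mV

45 mV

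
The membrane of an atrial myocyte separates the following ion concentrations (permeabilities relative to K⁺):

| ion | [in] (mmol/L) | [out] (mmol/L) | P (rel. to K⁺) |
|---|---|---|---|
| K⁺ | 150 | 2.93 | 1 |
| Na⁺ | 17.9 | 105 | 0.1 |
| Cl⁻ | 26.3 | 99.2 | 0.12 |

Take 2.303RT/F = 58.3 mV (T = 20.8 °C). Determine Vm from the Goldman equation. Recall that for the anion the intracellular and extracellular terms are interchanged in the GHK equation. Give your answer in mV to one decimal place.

-58.0 mV

Vm = 58.3 · log₁₀[(Σ P·[cation]ₒ + Σ P·[anion]ᵢ) / (Σ P·[cation]ᵢ + Σ P·[anion]ₒ)]
Numerator = 1×2.93 + 0.1×105 + 0.12×26.3 = 16.59
Denominator = 1×150 + 0.1×17.9 + 0.12×99.2 = 163.7
Vm = 58.3 · log₁₀(0.10132) = 58.3 × (-0.9943) = -57.97 mV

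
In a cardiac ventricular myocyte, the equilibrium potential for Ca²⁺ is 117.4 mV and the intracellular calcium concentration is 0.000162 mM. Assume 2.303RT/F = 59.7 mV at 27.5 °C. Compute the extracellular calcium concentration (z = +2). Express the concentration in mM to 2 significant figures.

Nernst: E = (59.7/2) · log₁₀([out]/[in]), so log₁₀([out]/[in]) = 117.4 × 2 / 59.7 = 3.9330.
[out]/[in] = 10^(3.9330) = 8570.
[out] = 8570 × 0.000162 = 1.388 mM.

1.4 mM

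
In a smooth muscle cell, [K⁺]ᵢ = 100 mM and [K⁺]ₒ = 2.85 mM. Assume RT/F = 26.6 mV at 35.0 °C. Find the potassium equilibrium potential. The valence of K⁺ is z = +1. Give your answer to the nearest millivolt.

-95 mV

E = (26.6/z) · ln([K⁺]_out/[K⁺]_in) with z = +1.
= (26.6/1) · ln(2.85/100) = 26.60 · ln(0.0285)
= 26.60 · (-3.5579) = -94.64 mV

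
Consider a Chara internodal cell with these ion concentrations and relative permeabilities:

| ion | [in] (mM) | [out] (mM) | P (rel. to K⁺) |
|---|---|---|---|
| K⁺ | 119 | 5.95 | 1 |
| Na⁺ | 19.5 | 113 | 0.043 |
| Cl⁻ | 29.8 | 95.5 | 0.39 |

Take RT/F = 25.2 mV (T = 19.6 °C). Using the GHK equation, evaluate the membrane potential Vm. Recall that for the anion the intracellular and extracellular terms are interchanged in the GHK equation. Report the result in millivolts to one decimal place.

-49.0 mV

Vm = 25.2 · ln[(Σ P·[cation]ₒ + Σ P·[anion]ᵢ) / (Σ P·[cation]ᵢ + Σ P·[anion]ₒ)]
Numerator = 1×5.95 + 0.043×113 + 0.39×29.8 = 22.43
Denominator = 1×119 + 0.043×19.5 + 0.39×95.5 = 157.1
Vm = 25.2 · ln(0.1428) = 25.2 × (-1.9463) = -49.05 mV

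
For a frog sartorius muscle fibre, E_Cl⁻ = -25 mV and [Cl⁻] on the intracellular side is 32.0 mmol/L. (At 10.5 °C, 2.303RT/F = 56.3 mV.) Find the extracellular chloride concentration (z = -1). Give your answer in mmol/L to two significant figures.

89 mmol/L

Nernst: E = (56.3/-1) · log₁₀([out]/[in]), so log₁₀([out]/[in]) = -25.0 × -1 / 56.3 = 0.4440.
[out]/[in] = 10^(0.4440) = 2.78.
[out] = 2.78 × 32.0 = 88.96 mmol/L.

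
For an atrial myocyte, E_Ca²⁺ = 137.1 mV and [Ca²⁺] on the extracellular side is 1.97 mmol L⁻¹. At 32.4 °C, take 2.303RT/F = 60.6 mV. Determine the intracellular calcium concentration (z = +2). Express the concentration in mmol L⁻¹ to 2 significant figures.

Nernst: E = (60.6/2) · log₁₀([out]/[in]), so log₁₀([out]/[in]) = 137.1 × 2 / 60.6 = 4.5248.
[out]/[in] = 10^(4.5248) = 3.348e+04.
[in] = 1.97 / 3.348e+04 = 5.885e-05 mmol L⁻¹.

0.000059 mmol L⁻¹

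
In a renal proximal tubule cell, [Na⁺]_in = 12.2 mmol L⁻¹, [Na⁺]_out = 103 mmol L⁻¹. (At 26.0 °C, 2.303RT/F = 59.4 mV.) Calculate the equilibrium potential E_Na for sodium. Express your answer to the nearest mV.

E = (59.4/z) · log₁₀([Na⁺]_out/[Na⁺]_in) with z = +1.
= (59.4/1) · log₁₀(103/12.2) = 59.40 · log₁₀(8.443)
= 59.40 · (0.9265) = 55.03 mV

55 mV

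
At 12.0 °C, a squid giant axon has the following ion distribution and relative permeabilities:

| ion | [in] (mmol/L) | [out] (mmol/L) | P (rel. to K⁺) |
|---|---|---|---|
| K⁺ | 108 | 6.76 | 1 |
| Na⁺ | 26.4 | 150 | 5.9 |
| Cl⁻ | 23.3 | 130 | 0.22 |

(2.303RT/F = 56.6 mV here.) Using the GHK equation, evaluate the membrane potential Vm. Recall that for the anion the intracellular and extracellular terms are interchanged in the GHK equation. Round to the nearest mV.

Vm = 56.6 · log₁₀[(Σ P·[cation]ₒ + Σ P·[anion]ᵢ) / (Σ P·[cation]ᵢ + Σ P·[anion]ₒ)]
Numerator = 1×6.76 + 5.9×150 + 0.22×23.3 = 896.9
Denominator = 1×108 + 5.9×26.4 + 0.22×130 = 292.4
Vm = 56.6 · log₁₀(3.0677) = 56.6 × (0.4868) = 27.55 mV

28 mV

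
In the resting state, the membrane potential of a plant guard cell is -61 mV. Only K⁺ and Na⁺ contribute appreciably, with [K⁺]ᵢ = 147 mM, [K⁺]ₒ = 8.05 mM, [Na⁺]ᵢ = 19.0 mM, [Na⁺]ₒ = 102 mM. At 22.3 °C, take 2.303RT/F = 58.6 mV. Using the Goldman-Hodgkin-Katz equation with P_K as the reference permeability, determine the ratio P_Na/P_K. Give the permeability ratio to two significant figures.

0.053

Let α = P_Na/P_K. GHK: Vm = 58.6·log₁₀[(Kₒ + α·Naₒ)/(Kᵢ + α·Naᵢ)].
10^(Vm/58.6) = 10^(-61.0/58.6) = 0.091001
So 0.091001·(Kᵢ + α·Naᵢ) = Kₒ + α·Naₒ → α = (0.091001·147.0 − 8.05) / (102.0 − 0.091001·19.0)
α = (13.38 − 8.05) / (102.0 − 1.729) = 5.327/100.3 = 0.05313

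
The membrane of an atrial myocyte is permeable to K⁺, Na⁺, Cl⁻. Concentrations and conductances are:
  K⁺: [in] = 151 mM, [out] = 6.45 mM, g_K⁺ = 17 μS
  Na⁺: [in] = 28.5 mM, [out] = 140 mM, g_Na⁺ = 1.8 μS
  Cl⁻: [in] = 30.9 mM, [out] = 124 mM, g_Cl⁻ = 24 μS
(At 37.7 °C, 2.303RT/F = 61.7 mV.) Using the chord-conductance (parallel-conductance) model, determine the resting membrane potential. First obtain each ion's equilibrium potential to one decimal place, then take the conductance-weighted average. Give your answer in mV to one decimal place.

E_K⁺ = (61.7/1)·log₁₀(6.45/151) = -84.5 mV
E_Na⁺ = (61.7/1)·log₁₀(140/28.5) = 42.7 mV
E_Cl⁻ = (61.7/-1)·log₁₀(124/30.9) = -37.2 mV
Vm = (Σ gᵢEᵢ)/(Σ gᵢ) = (17·-84.5 + 1.8·42.7 + 24·-37.2) / (17 + 1.8 + 24)
= -2252.44 / 42.8 = -52.63 mV

-52.6 mV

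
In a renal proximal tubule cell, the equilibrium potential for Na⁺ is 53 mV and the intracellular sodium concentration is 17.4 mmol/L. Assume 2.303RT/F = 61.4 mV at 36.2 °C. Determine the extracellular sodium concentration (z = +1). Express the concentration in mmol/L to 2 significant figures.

Nernst: E = (61.4/1) · log₁₀([out]/[in]), so log₁₀([out]/[in]) = 53.0 × 1 / 61.4 = 0.8632.
[out]/[in] = 10^(0.8632) = 7.298.
[out] = 7.298 × 17.4 = 127 mmol/L.

130 mmol/L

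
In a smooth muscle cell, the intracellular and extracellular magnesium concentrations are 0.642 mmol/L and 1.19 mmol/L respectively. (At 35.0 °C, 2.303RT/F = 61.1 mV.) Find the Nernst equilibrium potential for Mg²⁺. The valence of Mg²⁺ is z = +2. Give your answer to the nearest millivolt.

8 mV

E = (61.1/z) · log₁₀([Mg²⁺]_out/[Mg²⁺]_in) with z = +2.
= (61.1/2) · log₁₀(1.19/0.642) = 30.55 · log₁₀(1.854)
= 30.55 · (0.2680) = 8.19 mV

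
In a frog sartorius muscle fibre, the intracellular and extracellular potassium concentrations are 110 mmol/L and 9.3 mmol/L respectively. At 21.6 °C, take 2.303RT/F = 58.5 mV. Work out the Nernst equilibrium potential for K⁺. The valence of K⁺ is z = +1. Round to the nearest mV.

-63 mV

E = (58.5/z) · log₁₀([K⁺]_out/[K⁺]_in) with z = +1.
= (58.5/1) · log₁₀(9.3/110) = 58.50 · log₁₀(0.08455)
= 58.50 · (-1.0729) = -62.77 mV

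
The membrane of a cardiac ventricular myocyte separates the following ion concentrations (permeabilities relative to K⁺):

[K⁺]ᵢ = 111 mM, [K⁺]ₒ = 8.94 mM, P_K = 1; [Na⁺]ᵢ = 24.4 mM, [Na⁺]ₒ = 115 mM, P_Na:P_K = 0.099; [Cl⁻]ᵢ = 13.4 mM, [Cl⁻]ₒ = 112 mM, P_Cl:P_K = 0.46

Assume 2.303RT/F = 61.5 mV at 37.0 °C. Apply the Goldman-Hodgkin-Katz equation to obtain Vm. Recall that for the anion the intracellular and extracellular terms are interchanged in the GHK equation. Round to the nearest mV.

Vm = 61.5 · log₁₀[(Σ P·[cation]ₒ + Σ P·[anion]ᵢ) / (Σ P·[cation]ᵢ + Σ P·[anion]ₒ)]
Numerator = 1×8.94 + 0.099×115 + 0.46×13.4 = 26.49
Denominator = 1×111 + 0.099×24.4 + 0.46×112 = 164.9
Vm = 61.5 · log₁₀(0.1606) = 61.5 × (-0.7942) = -48.85 mV

-49 mV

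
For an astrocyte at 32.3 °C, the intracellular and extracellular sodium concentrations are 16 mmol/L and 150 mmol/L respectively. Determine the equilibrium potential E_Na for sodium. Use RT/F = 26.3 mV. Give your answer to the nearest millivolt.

E = (26.3/z) · ln([Na⁺]_out/[Na⁺]_in) with z = +1.
= (26.3/1) · ln(150/16) = 26.30 · ln(9.375)
= 26.30 · (2.2380) = 58.86 mV

59 mV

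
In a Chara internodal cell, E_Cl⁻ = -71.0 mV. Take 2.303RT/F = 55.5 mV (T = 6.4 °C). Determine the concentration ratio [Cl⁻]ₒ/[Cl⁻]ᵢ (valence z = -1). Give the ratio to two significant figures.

log₁₀([out]/[in]) = E·z/(55.5) = -71.0 × -1 / 55.5 = 1.2793
[out]/[in] = 10^(1.2793) = 19.02

19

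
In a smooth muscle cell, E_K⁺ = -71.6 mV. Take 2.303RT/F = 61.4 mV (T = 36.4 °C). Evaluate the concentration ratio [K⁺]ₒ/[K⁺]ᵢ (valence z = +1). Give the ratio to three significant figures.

0.0682

log₁₀([out]/[in]) = E·z/(61.4) = -71.6 × 1 / 61.4 = -1.1661
[out]/[in] = 10^(-1.1661) = 0.06821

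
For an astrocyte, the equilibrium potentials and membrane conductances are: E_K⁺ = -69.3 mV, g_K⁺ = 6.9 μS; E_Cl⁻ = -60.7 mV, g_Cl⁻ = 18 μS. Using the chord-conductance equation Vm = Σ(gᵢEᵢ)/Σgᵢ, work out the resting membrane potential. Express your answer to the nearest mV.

Σ gᵢEᵢ = 6.9·(-69.3) + 18·(-60.7) = -1570.77
Σ gᵢ = 6.9 + 18 = 24.9
Vm = -1570.77 / 24.9 = -63.08 mV

-63 mV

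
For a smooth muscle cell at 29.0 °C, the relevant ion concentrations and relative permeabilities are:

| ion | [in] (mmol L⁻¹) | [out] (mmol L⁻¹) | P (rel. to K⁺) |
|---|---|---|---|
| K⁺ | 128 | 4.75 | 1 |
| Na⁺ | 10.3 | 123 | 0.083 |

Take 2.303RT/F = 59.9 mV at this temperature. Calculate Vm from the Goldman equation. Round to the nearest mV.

-56 mV

Vm = 59.9 · log₁₀[(Σ P·[cation]ₒ + Σ P·[anion]ᵢ) / (Σ P·[cation]ᵢ + Σ P·[anion]ₒ)]
Numerator = 1×4.75 + 0.083×123 = 14.96
Denominator = 1×128 + 0.083×10.3 = 128.9
Vm = 59.9 · log₁₀(0.11609) = 59.9 × (-0.9352) = -56.02 mV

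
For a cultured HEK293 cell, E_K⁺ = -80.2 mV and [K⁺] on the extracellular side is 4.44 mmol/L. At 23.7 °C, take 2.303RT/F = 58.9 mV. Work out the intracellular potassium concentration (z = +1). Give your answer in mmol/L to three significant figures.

Nernst: E = (58.9/1) · log₁₀([out]/[in]), so log₁₀([out]/[in]) = -80.2 × 1 / 58.9 = -1.3616.
[out]/[in] = 10^(-1.3616) = 0.04349.
[in] = 4.44 / 0.04349 = 102.1 mmol/L.

102 mmol/L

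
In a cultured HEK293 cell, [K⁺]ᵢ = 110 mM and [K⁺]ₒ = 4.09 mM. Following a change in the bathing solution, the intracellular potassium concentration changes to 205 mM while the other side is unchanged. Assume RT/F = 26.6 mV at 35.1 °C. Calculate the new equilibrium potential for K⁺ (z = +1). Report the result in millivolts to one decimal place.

After the shift: [K⁺]_out = 4.09, [K⁺]_in = 205 mM.
E_new = (26.6/1)·ln(4.09/205) = 26.60 · (-3.9145) = -104.12 mV

-104.1 mV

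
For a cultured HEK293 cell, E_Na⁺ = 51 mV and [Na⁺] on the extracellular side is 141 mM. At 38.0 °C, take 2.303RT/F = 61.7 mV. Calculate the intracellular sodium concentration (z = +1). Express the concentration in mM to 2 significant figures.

Nernst: E = (61.7/1) · log₁₀([out]/[in]), so log₁₀([out]/[in]) = 51.0 × 1 / 61.7 = 0.8266.
[out]/[in] = 10^(0.8266) = 6.708.
[in] = 141 / 6.708 = 21.02 mM.

21 mM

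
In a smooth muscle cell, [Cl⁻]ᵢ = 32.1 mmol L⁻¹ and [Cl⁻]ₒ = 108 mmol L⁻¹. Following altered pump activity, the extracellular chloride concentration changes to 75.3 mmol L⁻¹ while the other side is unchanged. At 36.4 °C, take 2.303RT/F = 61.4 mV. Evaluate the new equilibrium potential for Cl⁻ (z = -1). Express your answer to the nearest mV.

After the shift: [Cl⁻]_out = 75.3, [Cl⁻]_in = 32.1 mmol L⁻¹.
E_new = (61.4/-1)·log₁₀(75.3/32.1) = -61.40 · (0.3703) = -22.74 mV

-23 mV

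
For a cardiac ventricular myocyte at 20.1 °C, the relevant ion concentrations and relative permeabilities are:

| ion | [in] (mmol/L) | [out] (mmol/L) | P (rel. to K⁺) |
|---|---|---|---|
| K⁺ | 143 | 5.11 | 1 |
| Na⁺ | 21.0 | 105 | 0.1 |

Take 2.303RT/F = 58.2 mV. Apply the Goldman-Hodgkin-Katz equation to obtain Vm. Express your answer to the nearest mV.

-56 mV

Vm = 58.2 · log₁₀[(Σ P·[cation]ₒ + Σ P·[anion]ᵢ) / (Σ P·[cation]ᵢ + Σ P·[anion]ₒ)]
Numerator = 1×5.11 + 0.1×105 = 15.61
Denominator = 1×143 + 0.1×21.0 = 145.1
Vm = 58.2 · log₁₀(0.10758) = 58.2 × (-0.9683) = -56.35 mV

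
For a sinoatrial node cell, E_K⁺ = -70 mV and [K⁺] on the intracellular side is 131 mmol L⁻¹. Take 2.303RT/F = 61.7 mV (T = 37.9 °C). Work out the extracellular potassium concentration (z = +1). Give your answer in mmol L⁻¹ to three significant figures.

Nernst: E = (61.7/1) · log₁₀([out]/[in]), so log₁₀([out]/[in]) = -70.0 × 1 / 61.7 = -1.1345.
[out]/[in] = 10^(-1.1345) = 0.07336.
[out] = 0.07336 × 131 = 9.611 mmol L⁻¹.

9.61 mmol L⁻¹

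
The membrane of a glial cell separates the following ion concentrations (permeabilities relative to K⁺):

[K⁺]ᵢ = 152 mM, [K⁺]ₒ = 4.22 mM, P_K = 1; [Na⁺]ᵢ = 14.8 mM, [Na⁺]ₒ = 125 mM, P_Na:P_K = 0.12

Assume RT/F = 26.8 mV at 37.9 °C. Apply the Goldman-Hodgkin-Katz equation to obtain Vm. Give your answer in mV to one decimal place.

-55.7 mV

Vm = 26.8 · ln[(Σ P·[cation]ₒ + Σ P·[anion]ᵢ) / (Σ P·[cation]ᵢ + Σ P·[anion]ₒ)]
Numerator = 1×4.22 + 0.12×125 = 19.22
Denominator = 1×152 + 0.12×14.8 = 153.8
Vm = 26.8 · ln(0.12499) = 26.8 × (-2.0795) = -55.73 mV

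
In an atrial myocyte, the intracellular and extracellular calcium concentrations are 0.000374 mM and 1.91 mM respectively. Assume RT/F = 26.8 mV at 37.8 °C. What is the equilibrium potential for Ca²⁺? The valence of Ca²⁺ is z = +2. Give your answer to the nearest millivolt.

114 mV

E = (26.8/z) · ln([Ca²⁺]_out/[Ca²⁺]_in) with z = +2.
= (26.8/2) · ln(1.91/0.000374) = 13.40 · ln(5107)
= 13.40 · (8.5384) = 114.41 mV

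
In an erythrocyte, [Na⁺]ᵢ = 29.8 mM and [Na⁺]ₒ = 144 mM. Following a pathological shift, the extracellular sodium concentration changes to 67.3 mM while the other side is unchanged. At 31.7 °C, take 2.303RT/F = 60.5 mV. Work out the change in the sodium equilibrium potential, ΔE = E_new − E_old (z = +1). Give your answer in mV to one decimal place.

-20.0 mV

E_old = (60.5/1)·log₁₀(144/29.8) = 41.39 mV
E_new = (60.5/1)·log₁₀(67.3/29.8) = 21.40 mV
ΔE = 21.40 − (41.39) = -19.99 mV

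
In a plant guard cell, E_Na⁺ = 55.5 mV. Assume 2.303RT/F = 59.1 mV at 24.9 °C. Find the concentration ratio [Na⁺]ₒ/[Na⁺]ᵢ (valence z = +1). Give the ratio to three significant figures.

8.69

log₁₀([out]/[in]) = E·z/(59.1) = 55.5 × 1 / 59.1 = 0.9391
[out]/[in] = 10^(0.9391) = 8.691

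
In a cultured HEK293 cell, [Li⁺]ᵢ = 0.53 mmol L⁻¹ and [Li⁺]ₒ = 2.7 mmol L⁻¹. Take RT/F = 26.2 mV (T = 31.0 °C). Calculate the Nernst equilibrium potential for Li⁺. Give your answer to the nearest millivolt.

43 mV

E = (26.2/z) · ln([Li⁺]_out/[Li⁺]_in) with z = +1.
= (26.2/1) · ln(2.7/0.53) = 26.20 · ln(5.094)
= 26.20 · (1.6281) = 42.66 mV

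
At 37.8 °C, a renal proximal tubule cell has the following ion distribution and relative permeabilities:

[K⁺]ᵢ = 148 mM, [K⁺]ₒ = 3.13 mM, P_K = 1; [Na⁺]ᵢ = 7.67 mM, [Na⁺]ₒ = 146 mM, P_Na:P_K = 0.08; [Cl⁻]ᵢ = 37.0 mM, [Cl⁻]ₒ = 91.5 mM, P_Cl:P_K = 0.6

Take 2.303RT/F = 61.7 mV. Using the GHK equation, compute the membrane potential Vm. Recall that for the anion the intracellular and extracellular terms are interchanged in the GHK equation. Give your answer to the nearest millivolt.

-46 mV

Vm = 61.7 · log₁₀[(Σ P·[cation]ₒ + Σ P·[anion]ᵢ) / (Σ P·[cation]ᵢ + Σ P·[anion]ₒ)]
Numerator = 1×3.13 + 0.08×146 + 0.6×37.0 = 37.01
Denominator = 1×148 + 0.08×7.67 + 0.6×91.5 = 203.5
Vm = 61.7 · log₁₀(0.18186) = 61.7 × (-0.7403) = -45.67 mV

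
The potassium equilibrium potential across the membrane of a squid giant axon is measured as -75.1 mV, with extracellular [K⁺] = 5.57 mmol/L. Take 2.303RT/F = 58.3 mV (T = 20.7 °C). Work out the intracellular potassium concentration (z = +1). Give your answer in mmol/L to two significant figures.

110 mmol/L

Nernst: E = (58.3/1) · log₁₀([out]/[in]), so log₁₀([out]/[in]) = -75.1 × 1 / 58.3 = -1.2882.
[out]/[in] = 10^(-1.2882) = 0.0515.
[in] = 5.57 / 0.0515 = 108.1 mmol/L.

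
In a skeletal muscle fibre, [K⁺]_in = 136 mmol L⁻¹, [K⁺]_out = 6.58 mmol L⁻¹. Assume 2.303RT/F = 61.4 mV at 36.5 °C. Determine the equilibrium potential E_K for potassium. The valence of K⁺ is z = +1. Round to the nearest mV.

-81 mV

E = (61.4/z) · log₁₀([K⁺]_out/[K⁺]_in) with z = +1.
= (61.4/1) · log₁₀(6.58/136) = 61.40 · log₁₀(0.04838)
= 61.40 · (-1.3153) = -80.76 mV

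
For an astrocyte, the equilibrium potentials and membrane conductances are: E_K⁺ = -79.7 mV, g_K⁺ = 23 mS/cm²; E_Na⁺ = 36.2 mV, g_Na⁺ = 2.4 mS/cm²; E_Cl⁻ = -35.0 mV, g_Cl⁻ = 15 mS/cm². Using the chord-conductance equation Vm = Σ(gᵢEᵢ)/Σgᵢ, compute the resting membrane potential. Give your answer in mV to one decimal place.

Σ gᵢEᵢ = 23·(-79.7) + 2.4·(36.2) + 15·(-35.0) = -2271.22
Σ gᵢ = 23 + 2.4 + 15 = 40.4
Vm = -2271.22 / 40.4 = -56.22 mV

-56.2 mV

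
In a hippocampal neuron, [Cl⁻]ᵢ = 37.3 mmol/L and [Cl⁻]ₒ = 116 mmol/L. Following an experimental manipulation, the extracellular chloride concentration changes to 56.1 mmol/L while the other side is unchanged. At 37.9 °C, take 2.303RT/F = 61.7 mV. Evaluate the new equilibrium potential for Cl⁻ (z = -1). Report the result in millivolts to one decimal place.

-10.9 mV

After the shift: [Cl⁻]_out = 56.1, [Cl⁻]_in = 37.3 mmol/L.
E_new = (61.7/-1)·log₁₀(56.1/37.3) = -61.70 · (0.1773) = -10.94 mV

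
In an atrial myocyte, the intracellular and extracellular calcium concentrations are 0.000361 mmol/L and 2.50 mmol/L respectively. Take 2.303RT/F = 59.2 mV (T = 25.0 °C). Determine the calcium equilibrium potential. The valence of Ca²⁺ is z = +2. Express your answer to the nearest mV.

E = (59.2/z) · log₁₀([Ca²⁺]_out/[Ca²⁺]_in) with z = +2.
= (59.2/2) · log₁₀(2.50/0.000361) = 29.60 · log₁₀(6925)
= 29.60 · (3.8404) = 113.68 mV

114 mV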